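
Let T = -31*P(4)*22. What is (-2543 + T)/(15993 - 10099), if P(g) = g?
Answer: -753/842 ≈ -0.89430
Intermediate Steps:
T = -2728 (T = -31*4*22 = -124*22 = -2728)
(-2543 + T)/(15993 - 10099) = (-2543 - 2728)/(15993 - 10099) = -5271/5894 = -5271*1/5894 = -753/842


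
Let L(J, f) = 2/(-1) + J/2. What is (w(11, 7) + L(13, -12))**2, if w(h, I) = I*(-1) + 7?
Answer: 81/4 ≈ 20.250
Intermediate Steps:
L(J, f) = -2 + J/2 (L(J, f) = 2*(-1) + J*(1/2) = -2 + J/2)
w(h, I) = 7 - I (w(h, I) = -I + 7 = 7 - I)
(w(11, 7) + L(13, -12))**2 = ((7 - 1*7) + (-2 + (1/2)*13))**2 = ((7 - 7) + (-2 + 13/2))**2 = (0 + 9/2)**2 = (9/2)**2 = 81/4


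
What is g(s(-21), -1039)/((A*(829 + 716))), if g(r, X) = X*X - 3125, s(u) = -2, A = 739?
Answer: 1076396/1141755 ≈ 0.94276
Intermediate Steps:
g(r, X) = -3125 + X² (g(r, X) = X² - 3125 = -3125 + X²)
g(s(-21), -1039)/((A*(829 + 716))) = (-3125 + (-1039)²)/((739*(829 + 716))) = (-3125 + 1079521)/((739*1545)) = 1076396/1141755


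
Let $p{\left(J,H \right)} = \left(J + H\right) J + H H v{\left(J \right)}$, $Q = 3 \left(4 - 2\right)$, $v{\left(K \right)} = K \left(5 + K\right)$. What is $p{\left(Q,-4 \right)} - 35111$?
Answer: $-34043$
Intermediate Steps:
$Q = 6$ ($Q = 3 \cdot 2 = 6$)
$p{\left(J,H \right)} = J \left(H + J\right) + J H^{2} \left(5 + J\right)$ ($p{\left(J,H \right)} = \left(J + H\right) J + H H J \left(5 + J\right) = \left(H + J\right) J + H^{2} J \left(5 + J\right) = J \left(H + J\right) + J H^{2} \left(5 + J\right)$)
$p{\left(Q,-4 \right)} - 35111 = 6 \left(-4 + 6 + \left(-4\right)^{2} \left(5 + 6\right)\right) - 35111 = 6 \left(-4 + 6 + 16 \cdot 11\right) - 35111 = 6 \left(-4 + 6 + 176\right) - 35111 = 6 \cdot 178 - 35111 = 1068 - 35111 = -34043$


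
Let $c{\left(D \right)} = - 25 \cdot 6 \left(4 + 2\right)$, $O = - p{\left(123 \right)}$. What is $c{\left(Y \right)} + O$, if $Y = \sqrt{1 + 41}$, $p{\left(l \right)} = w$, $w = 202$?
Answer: $-1102$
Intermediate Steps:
$p{\left(l \right)} = 202$
$Y = \sqrt{42} \approx 6.4807$
$O = -202$ ($O = \left(-1\right) 202 = -202$)
$c{\left(D \right)} = -900$ ($c{\left(D \right)} = - 25 \cdot 6 \cdot 6 = \left(-25\right) 36 = -900$)
$c{\left(Y \right)} + O = -900 - 202 = -1102$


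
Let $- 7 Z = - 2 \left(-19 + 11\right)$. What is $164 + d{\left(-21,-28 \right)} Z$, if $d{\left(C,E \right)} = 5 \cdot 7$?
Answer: $84$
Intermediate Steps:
$d{\left(C,E \right)} = 35$
$Z = - \frac{16}{7}$ ($Z = - \frac{\left(-2\right) \left(-19 + 11\right)}{7} = - \frac{\left(-2\right) \left(-8\right)}{7} = \left(- \frac{1}{7}\right) 16 = - \frac{16}{7} \approx -2.2857$)
$164 + d{\left(-21,-28 \right)} Z = 164 + 35 \left(- \frac{16}{7}\right) = 164 - 80 = 84$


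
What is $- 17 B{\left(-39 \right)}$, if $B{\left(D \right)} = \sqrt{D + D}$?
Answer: $- 17 i \sqrt{78} \approx - 150.14 i$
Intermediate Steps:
$B{\left(D \right)} = \sqrt{2} \sqrt{D}$ ($B{\left(D \right)} = \sqrt{2 D} = \sqrt{2} \sqrt{D}$)
$- 17 B{\left(-39 \right)} = - 17 \sqrt{2} \sqrt{-39} = - 17 \sqrt{2} i \sqrt{39} = - 17 i \sqrt{78}$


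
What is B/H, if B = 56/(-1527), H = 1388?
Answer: -14/529869 ≈ -2.6422e-5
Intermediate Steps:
B = -56/1527 (B = 56*(-1/1527) = -56/1527 ≈ -0.036673)
B/H = -56/1527/1388 = -56/1527*1/1388 = -14/529869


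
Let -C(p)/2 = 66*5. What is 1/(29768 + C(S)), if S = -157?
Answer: 1/29108 ≈ 3.4355e-5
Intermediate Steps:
C(p) = -660 (C(p) = -132*5 = -2*330 = -660)
1/(29768 + C(S)) = 1/(29768 - 660) = 1/29108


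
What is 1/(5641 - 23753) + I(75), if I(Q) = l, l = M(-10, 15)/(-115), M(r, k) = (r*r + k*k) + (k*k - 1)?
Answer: -9943603/2082880 ≈ -4.7740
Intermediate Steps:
M(r, k) = -1 + r**2 + 2*k**2 (M(r, k) = (r**2 + k**2) + (k**2 - 1) = (k**2 + r**2) + (-1 + k**2) = -1 + r**2 + 2*k**2)
l = -549/115 (l = (-1 + (-10)**2 + 2*15**2)/(-115) = (-1 + 100 + 2*225)*(-1/115) = (-1 + 100 + 450)*(-1/115) = 549*(-1/115) = -549/115 ≈ -4.7739)
I(Q) = -549/115
1/(5641 - 23753) + I(75) = 1/(5641 - 23753) - 549/115 = 1/(-18112) - 549/115 = -1/18112 - 549/115 = -9943603/2082880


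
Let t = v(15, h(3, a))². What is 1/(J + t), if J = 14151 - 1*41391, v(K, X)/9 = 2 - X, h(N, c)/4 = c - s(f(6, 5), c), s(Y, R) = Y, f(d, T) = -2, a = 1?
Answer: -1/19140 ≈ -5.2247e-5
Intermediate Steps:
h(N, c) = 8 + 4*c (h(N, c) = 4*(c - 1*(-2)) = 4*(c + 2) = 4*(2 + c) = 8 + 4*c)
v(K, X) = 18 - 9*X (v(K, X) = 9*(2 - X) = 18 - 9*X)
J = -27240 (J = 14151 - 41391 = -27240)
t = 8100 (t = (18 - 9*(8 + 4*1))² = (18 - 9*(8 + 4))² = (18 - 9*12)² = (18 - 108)² = (-90)² = 8100)
1/(J + t) = 1/(-27240 + 8100) = 1/(-19140) = -1/19140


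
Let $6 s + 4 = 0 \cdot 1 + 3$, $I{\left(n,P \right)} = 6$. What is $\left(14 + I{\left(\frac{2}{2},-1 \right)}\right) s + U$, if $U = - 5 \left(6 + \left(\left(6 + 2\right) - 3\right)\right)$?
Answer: $- \frac{175}{3} \approx -58.333$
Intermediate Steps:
$s = - \frac{1}{6}$ ($s = - \frac{2}{3} + \frac{0 \cdot 1 + 3}{6} = - \frac{2}{3} + \frac{0 + 3}{6} = - \frac{2}{3} + \frac{1}{6} \cdot 3 = - \frac{2}{3} + \frac{1}{2} = - \frac{1}{6} \approx -0.16667$)
$U = -55$ ($U = - 5 \left(6 + \left(8 - 3\right)\right) = - 5 \left(6 + 5\right) = \left(-5\right) 11 = -55$)
$\left(14 + I{\left(\frac{2}{2},-1 \right)}\right) s + U = \left(14 + 6\right) \left(- \frac{1}{6}\right) - 55 = 20 \left(- \frac{1}{6}\right) - 55 = - \frac{10}{3} - 55 = - \frac{175}{3}$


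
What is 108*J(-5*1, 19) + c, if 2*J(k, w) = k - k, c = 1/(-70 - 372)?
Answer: -1/442 ≈ -0.0022624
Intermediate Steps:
c = -1/442 (c = 1/(-442) = -1/442 ≈ -0.0022624)
J(k, w) = 0 (J(k, w) = (k - k)/2 = (½)*0 = 0)
108*J(-5*1, 19) + c = 108*0 - 1/442 = 0 - 1/442 = -1/442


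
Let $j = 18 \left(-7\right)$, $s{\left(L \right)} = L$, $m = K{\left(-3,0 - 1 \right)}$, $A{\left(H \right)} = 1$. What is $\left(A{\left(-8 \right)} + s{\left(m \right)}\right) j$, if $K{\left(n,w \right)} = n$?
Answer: $252$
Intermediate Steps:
$m = -3$
$j = -126$
$\left(A{\left(-8 \right)} + s{\left(m \right)}\right) j = \left(1 - 3\right) \left(-126\right) = \left(-2\right) \left(-126\right) = 252$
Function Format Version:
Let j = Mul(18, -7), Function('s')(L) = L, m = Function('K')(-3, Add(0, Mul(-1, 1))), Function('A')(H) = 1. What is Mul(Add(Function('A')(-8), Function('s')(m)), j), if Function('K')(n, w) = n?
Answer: 252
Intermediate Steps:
m = -3
j = -126
Mul(Add(Function('A')(-8), Function('s')(m)), j) = Mul(Add(1, -3), -126) = Mul(-2, -126) = 252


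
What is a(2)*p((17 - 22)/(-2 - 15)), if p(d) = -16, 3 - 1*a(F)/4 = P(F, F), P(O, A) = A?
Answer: -64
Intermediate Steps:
a(F) = 12 - 4*F
a(2)*p((17 - 22)/(-2 - 15)) = (12 - 4*2)*(-16) = (12 - 8)*(-16) = 4*(-16) = -64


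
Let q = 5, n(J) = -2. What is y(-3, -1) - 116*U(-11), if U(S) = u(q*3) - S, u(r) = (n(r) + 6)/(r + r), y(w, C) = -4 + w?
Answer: -19477/15 ≈ -1298.5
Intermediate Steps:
u(r) = 2/r (u(r) = (-2 + 6)/(r + r) = 4/((2*r)) = 4*(1/(2*r)) = 2/r)
U(S) = 2/15 - S (U(S) = 2/((5*3)) - S = 2/15 - S)
y(-3, -1) - 116*U(-11) = (-4 - 3) - 116*(2/15 - 1*(-11)) = -7 - 116*(2/15 + 11) = -7 - 116*167/15 = -7 - 19372/15 = -19477/15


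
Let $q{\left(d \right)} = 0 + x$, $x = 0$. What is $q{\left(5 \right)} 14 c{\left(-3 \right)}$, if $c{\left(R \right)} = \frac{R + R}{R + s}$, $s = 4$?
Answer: $0$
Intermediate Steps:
$q{\left(d \right)} = 0$ ($q{\left(d \right)} = 0 + 0 = 0$)
$c{\left(R \right)} = \frac{2 R}{4 + R}$ ($c{\left(R \right)} = \frac{R + R}{R + 4} = \frac{2 R}{4 + R}$)
$q{\left(5 \right)} 14 c{\left(-3 \right)} = 0 \cdot 14 \cdot 2 \left(-3\right) \frac{1}{4 - 3} = 0 \cdot 2 \left(-3\right) 1^{-1} = 0 \cdot 2 \left(-3\right) 1 = 0 \left(-6\right) = 0$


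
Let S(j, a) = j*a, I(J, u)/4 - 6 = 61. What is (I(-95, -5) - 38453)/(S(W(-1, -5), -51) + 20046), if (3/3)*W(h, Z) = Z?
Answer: -38185/20301 ≈ -1.8809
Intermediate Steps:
I(J, u) = 268 (I(J, u) = 24 + 4*61 = 24 + 244 = 268)
W(h, Z) = Z
S(j, a) = a*j
(I(-95, -5) - 38453)/(S(W(-1, -5), -51) + 20046) = (268 - 38453)/(-51*(-5) + 20046) = -38185/(255 + 20046) = -38185/20301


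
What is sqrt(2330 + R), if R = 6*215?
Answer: 2*sqrt(905) ≈ 60.166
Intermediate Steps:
R = 1290
sqrt(2330 + R) = sqrt(2330 + 1290) = sqrt(3620) = 2*sqrt(905)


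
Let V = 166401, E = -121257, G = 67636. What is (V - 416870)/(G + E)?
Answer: 250469/53621 ≈ 4.6711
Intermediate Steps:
(V - 416870)/(G + E) = (166401 - 416870)/(67636 - 121257) = -250469/(-53621) = -250469*(-1/53621) = 250469/53621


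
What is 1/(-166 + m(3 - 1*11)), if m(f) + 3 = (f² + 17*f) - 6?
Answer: -1/247 ≈ -0.0040486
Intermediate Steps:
m(f) = -9 + f² + 17*f (m(f) = -3 + ((f² + 17*f) - 6) = -3 + (-6 + f² + 17*f) = -9 + f² + 17*f)
1/(-166 + m(3 - 1*11)) = 1/(-166 + (-9 + (3 - 1*11)² + 17*(3 - 1*11))) = 1/(-166 + (-9 + (3 - 11)² + 17*(3 - 11))) = 1/(-166 + (-9 + (-8)² + 17*(-8))) = 1/(-166 + (-9 + 64 - 136)) = 1/(-166 - 81) = 1/(-247) = -1/247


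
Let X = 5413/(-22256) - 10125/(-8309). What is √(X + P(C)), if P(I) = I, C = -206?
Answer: I*√438205530950584579/46231276 ≈ 14.319*I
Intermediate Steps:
X = 180365383/184925104 (X = 5413*(-1/22256) - 10125*(-1/8309) = -5413/22256 + 10125/8309 = 180365383/184925104 ≈ 0.97534)
√(X + P(C)) = √(180365383/184925104 - 206) = √(-37914206041/184925104) = I*√438205530950584579/46231276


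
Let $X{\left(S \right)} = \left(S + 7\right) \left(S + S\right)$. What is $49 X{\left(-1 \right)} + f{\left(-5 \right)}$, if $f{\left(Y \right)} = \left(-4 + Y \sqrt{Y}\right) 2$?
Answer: $-596 - 10 i \sqrt{5} \approx -596.0 - 22.361 i$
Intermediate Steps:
$X{\left(S \right)} = 2 S \left(7 + S\right)$ ($X{\left(S \right)} = \left(7 + S\right) 2 S = 2 S \left(7 + S\right)$)
$f{\left(Y \right)} = -8 + 2 Y^{\frac{3}{2}}$ ($f{\left(Y \right)} = \left(-4 + Y^{\frac{3}{2}}\right) 2 = -8 + 2 Y^{\frac{3}{2}}$)
$49 X{\left(-1 \right)} + f{\left(-5 \right)} = 49 \cdot 2 \left(-1\right) \left(7 - 1\right) - \left(8 - 2 \left(-5\right)^{\frac{3}{2}}\right) = 49 \cdot 2 \left(-1\right) 6 - \left(8 - 2 \left(- 5 i \sqrt{5}\right)\right) = 49 \left(-12\right) - \left(8 + 10 i \sqrt{5}\right) = -588 - \left(8 + 10 i \sqrt{5}\right) = -596 - 10 i \sqrt{5}$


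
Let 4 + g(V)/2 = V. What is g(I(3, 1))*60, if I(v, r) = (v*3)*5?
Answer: 4920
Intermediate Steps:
I(v, r) = 15*v (I(v, r) = (3*v)*5 = 15*v)
g(V) = -8 + 2*V
g(I(3, 1))*60 = (-8 + 2*(15*3))*60 = (-8 + 2*45)*60 = (-8 + 90)*60 = 82*60 = 4920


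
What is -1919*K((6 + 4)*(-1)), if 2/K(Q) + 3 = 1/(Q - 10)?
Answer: 76760/61 ≈ 1258.4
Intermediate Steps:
K(Q) = 2/(-3 + 1/(-10 + Q)) (K(Q) = 2/(-3 + 1/(Q - 10)) = 2/(-3 + 1/(-10 + Q)))
-1919*K((6 + 4)*(-1)) = -3838*(10 - (6 + 4)*(-1))/(-31 + 3*((6 + 4)*(-1))) = -3838*(10 - 10*(-1))/(-31 + 3*(10*(-1))) = -3838*(10 - 1*(-10))/(-31 + 3*(-10)) = -3838*(10 + 10)/(-31 - 30) = -3838*20/(-61) = -3838*(-1)*20/61 = -1919*(-40/61) = 76760/61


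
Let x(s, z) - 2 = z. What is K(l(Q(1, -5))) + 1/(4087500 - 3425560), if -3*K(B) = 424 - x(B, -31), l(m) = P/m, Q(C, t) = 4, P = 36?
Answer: -99952939/661940 ≈ -151.00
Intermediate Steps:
l(m) = 36/m
x(s, z) = 2 + z
K(B) = -151 (K(B) = -(424 - (2 - 31))/3 = -(424 - 1*(-29))/3 = -(424 + 29)/3 = -⅓*453 = -151)
K(l(Q(1, -5))) + 1/(4087500 - 3425560) = -151 + 1/(4087500 - 3425560) = -151 + 1/661940 = -99952939/661940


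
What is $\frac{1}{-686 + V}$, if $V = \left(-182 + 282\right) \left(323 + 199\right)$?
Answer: $\frac{1}{51514} \approx 1.9412 \cdot 10^{-5}$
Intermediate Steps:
$V = 52200$ ($V = 100 \cdot 522 = 52200$)
$\frac{1}{-686 + V} = \frac{1}{-686 + 52200} = \frac{1}{51514}$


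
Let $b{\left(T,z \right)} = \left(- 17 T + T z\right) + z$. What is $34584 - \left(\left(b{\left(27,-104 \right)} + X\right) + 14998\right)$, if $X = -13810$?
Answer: $36767$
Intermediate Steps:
$b{\left(T,z \right)} = z - 17 T + T z$
$34584 - \left(\left(b{\left(27,-104 \right)} + X\right) + 14998\right) = 34584 - \left(\left(\left(-104 - 459 + 27 \left(-104\right)\right) - 13810\right) + 14998\right) = 34584 - \left(\left(\left(-104 - 459 - 2808\right) - 13810\right) + 14998\right) = 34584 - \left(\left(-3371 - 13810\right) + 14998\right) = 34584 - \left(-17181 + 14998\right) = 34584 - -2183 = 34584 + 2183 = 36767$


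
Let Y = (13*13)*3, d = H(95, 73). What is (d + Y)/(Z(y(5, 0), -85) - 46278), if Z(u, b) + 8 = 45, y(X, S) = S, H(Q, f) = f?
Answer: -580/46241 ≈ -0.012543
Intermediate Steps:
d = 73
Y = 507 (Y = 169*3 = 507)
Z(u, b) = 37 (Z(u, b) = -8 + 45 = 37)
(d + Y)/(Z(y(5, 0), -85) - 46278) = (73 + 507)/(37 - 46278) = 580/(-46241) = 580*(-1/46241) = -580/46241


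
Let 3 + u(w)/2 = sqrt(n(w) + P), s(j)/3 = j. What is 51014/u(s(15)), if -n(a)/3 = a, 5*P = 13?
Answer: -382605/707 - 25507*I*sqrt(3310)/707 ≈ -541.17 - 2075.6*I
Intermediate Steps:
P = 13/5 (P = (1/5)*13 = 13/5 ≈ 2.6000)
n(a) = -3*a
s(j) = 3*j
u(w) = -6 + 2*sqrt(13/5 - 3*w) (u(w) = -6 + 2*sqrt(-3*w + 13/5) = -6 + 2*sqrt(13/5 - 3*w))
51014/u(s(15)) = 51014/(-6 + 2*sqrt(65 - 225*15)/5) = 51014/(-6 + 2*sqrt(65 - 75*45)/5) = 51014/(-6 + 2*sqrt(65 - 3375)/5) = 51014/(-6 + 2*sqrt(-3310)/5) = 51014/(-6 + 2*(I*sqrt(3310))/5) = 51014/(-6 + 2*I*sqrt(3310)/5)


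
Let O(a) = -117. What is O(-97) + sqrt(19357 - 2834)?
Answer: -117 + sqrt(16523) ≈ 11.542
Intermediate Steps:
O(-97) + sqrt(19357 - 2834) = -117 + sqrt(19357 - 2834) = -117 + sqrt(16523)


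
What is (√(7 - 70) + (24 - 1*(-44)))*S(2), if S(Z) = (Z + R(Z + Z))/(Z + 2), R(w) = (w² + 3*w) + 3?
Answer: 561 + 99*I*√7/4 ≈ 561.0 + 65.482*I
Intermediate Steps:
R(w) = 3 + w² + 3*w
S(Z) = (3 + 4*Z² + 7*Z)/(2 + Z) (S(Z) = (Z + (3 + (Z + Z)² + 3*(Z + Z)))/(Z + 2) = (Z + (3 + (2*Z)² + 3*(2*Z)))/(2 + Z) = (Z + (3 + 4*Z² + 6*Z))/(2 + Z) = (3 + 4*Z² + 7*Z)/(2 + Z))
(√(7 - 70) + (24 - 1*(-44)))*S(2) = (√(7 - 70) + (24 - 1*(-44)))*((3 + 4*2² + 7*2)/(2 + 2)) = (√(-63) + (24 + 44))*((3 + 4*4 + 14)/4) = (3*I*√7 + 68)*((3 + 16 + 14)/4) = (68 + 3*I*√7)*((¼)*33) = (68 + 3*I*√7)*(33/4) = 561 + 99*I*√7/4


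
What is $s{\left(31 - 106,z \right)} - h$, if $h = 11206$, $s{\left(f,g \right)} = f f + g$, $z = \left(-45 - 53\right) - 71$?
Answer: $-5750$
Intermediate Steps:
$z = -169$ ($z = -98 - 71 = -169$)
$s{\left(f,g \right)} = g + f^{2}$ ($s{\left(f,g \right)} = f^{2} + g = g + f^{2}$)
$s{\left(31 - 106,z \right)} - h = \left(-169 + \left(31 - 106\right)^{2}\right) - 11206 = \left(-169 + \left(-75\right)^{2}\right) - 11206 = \left(-169 + 5625\right) - 11206 = 5456 - 11206 = -5750$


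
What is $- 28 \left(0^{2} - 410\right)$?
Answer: $11480$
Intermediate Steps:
$- 28 \left(0^{2} - 410\right) = - 28 \left(0 - 410\right) = \left(-28\right) \left(-410\right) = 11480$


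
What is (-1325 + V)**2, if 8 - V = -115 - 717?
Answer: 235225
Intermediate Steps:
V = 840 (V = 8 - (-115 - 717) = 8 - 1*(-832) = 8 + 832 = 840)
(-1325 + V)**2 = (-1325 + 840)**2 = (-485)**2 = 235225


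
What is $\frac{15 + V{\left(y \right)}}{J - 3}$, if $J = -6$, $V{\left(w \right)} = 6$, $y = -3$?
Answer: $- \frac{7}{3} \approx -2.3333$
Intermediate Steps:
$\frac{15 + V{\left(y \right)}}{J - 3} = \frac{15 + 6}{-6 - 3} = \frac{1}{-9} \cdot 21 = \left(- \frac{1}{9}\right) 21 = - \frac{7}{3}$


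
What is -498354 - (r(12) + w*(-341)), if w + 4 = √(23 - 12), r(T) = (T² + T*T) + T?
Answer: -500018 + 341*√11 ≈ -4.9889e+5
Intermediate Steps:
r(T) = T + 2*T² (r(T) = (T² + T²) + T = 2*T² + T = T + 2*T²)
w = -4 + √11 (w = -4 + √(23 - 12) = -4 + √11 ≈ -0.68338)
-498354 - (r(12) + w*(-341)) = -498354 - (12*(1 + 2*12) + (-4 + √11)*(-341)) = -498354 - (12*(1 + 24) + (1364 - 341*√11)) = -498354 - (12*25 + (1364 - 341*√11)) = -498354 - (300 + (1364 - 341*√11)) = -498354 - (1664 - 341*√11) = -498354 + (-1664 + 341*√11) = -500018 + 341*√11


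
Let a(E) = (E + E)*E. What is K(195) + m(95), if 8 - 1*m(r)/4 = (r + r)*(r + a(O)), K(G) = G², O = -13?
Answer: -291023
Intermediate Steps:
a(E) = 2*E² (a(E) = (2*E)*E = 2*E²)
m(r) = 32 - 8*r*(338 + r) (m(r) = 32 - 4*(r + r)*(r + 2*(-13)²) = 32 - 4*2*r*(r + 2*169) = 32 - 4*2*r*(r + 338) = 32 - 4*2*r*(338 + r) = 32 - 8*r*(338 + r))
K(195) + m(95) = 195² + (32 - 2704*95 - 8*95²) = 38025 + (32 - 256880 - 8*9025) = 38025 + (32 - 256880 - 72200) = 38025 - 329048 = -291023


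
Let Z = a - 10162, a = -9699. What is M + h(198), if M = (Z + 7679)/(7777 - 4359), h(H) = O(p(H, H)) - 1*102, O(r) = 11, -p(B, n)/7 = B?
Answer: -161610/1709 ≈ -94.564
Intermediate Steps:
p(B, n) = -7*B
Z = -19861 (Z = -9699 - 10162 = -19861)
h(H) = -91 (h(H) = 11 - 1*102 = 11 - 102 = -91)
M = -6091/1709 (M = (-19861 + 7679)/(7777 - 4359) = -12182/3418 = -12182*1/3418 = -6091/1709 ≈ -3.5641)
M + h(198) = -6091/1709 - 91 = -161610/1709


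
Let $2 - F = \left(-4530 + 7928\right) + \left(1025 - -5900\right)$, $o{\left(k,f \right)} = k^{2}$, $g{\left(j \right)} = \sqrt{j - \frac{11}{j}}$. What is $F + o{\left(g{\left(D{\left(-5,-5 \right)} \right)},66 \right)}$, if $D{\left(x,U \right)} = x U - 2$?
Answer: $- \frac{236865}{23} \approx -10298.0$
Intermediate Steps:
$D{\left(x,U \right)} = -2 + U x$ ($D{\left(x,U \right)} = U x - 2 = -2 + U x$)
$F = -10321$ ($F = 2 - \left(\left(-4530 + 7928\right) + \left(1025 - -5900\right)\right) = 2 - \left(3398 + \left(1025 + 5900\right)\right) = 2 - \left(3398 + 6925\right) = 2 - 10323 = -10321$)
$F + o{\left(g{\left(D{\left(-5,-5 \right)} \right)},66 \right)} = -10321 + \left(\sqrt{\left(-2 - -25\right) - \frac{11}{-2 - -25}}\right)^{2} = -10321 + \left(\sqrt{\left(-2 + 25\right) - \frac{11}{-2 + 25}}\right)^{2} = -10321 + \left(\sqrt{23 - \frac{11}{23}}\right)^{2} = -10321 + \left(\sqrt{\frac{518}{23}}\right)^{2} = -10321 + \left(\frac{\sqrt{11914}}{23}\right)^{2} = -10321 + \frac{518}{23} = - \frac{236865}{23}$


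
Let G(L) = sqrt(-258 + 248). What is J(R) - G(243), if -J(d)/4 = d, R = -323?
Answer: 1292 - I*sqrt(10) ≈ 1292.0 - 3.1623*I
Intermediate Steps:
G(L) = I*sqrt(10) (G(L) = sqrt(-10) = I*sqrt(10))
J(d) = -4*d
J(R) - G(243) = -4*(-323) - I*sqrt(10) = 1292 - I*sqrt(10)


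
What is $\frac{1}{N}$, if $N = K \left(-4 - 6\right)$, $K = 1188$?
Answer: $- \frac{1}{11880} \approx -8.4175 \cdot 10^{-5}$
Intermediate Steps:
$N = -11880$ ($N = 1188 \left(-4 - 6\right) = 1188 \left(-10\right) = -11880$)
$\frac{1}{N} = \frac{1}{-11880} = - \frac{1}{11880}$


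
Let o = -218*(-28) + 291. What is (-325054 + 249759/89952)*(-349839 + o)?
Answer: 836830145250263/7496 ≈ 1.1164e+11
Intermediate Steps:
o = 6395 (o = 6104 + 291 = 6395)
(-325054 + 249759/89952)*(-349839 + o) = (-325054 + 249759/89952)*(-349839 + 6395) = (-325054 + 249759*(1/89952))*(-343444) = (-325054 + 83253/29984)*(-343444) = -9746335883/29984*(-343444) = 836830145250263/7496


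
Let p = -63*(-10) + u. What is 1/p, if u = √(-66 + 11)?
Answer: 126/79391 - I*√55/396955 ≈ 0.0015871 - 1.8683e-5*I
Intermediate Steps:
u = I*√55 (u = √(-55) = I*√55 ≈ 7.4162*I)
p = 630 + I*√55 (p = -63*(-10) + I*√55 = 630 + I*√55 ≈ 630.0 + 7.4162*I)
1/p = 1/(630 + I*√55)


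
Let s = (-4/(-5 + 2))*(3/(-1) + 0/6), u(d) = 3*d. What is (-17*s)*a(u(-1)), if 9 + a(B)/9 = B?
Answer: -7344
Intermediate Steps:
a(B) = -81 + 9*B
s = -4 (s = (-4/(-3))*(3*(-1) + 0*(1/6)) = (-1/3*(-4))*(-3 + 0) = (4/3)*(-3) = -4)
(-17*s)*a(u(-1)) = (-17*(-4))*(-81 + 9*(3*(-1))) = 68*(-81 + 9*(-3)) = 68*(-81 - 27) = 68*(-108) = -7344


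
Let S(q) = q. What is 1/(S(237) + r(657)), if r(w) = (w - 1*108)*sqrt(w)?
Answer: -79/65988096 + 183*sqrt(73)/21996032 ≈ 6.9886e-5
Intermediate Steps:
r(w) = sqrt(w)*(-108 + w) (r(w) = (w - 108)*sqrt(w) = (-108 + w)*sqrt(w) = sqrt(w)*(-108 + w))
1/(S(237) + r(657)) = 1/(237 + sqrt(657)*(-108 + 657)) = 1/(237 + (3*sqrt(73))*549) = 1/(237 + 1647*sqrt(73))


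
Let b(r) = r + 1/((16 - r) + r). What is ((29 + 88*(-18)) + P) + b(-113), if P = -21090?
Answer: -364127/16 ≈ -22758.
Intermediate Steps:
b(r) = 1/16 + r (b(r) = r + 1/16 = 1/16 + r)
((29 + 88*(-18)) + P) + b(-113) = ((29 + 88*(-18)) - 21090) + (1/16 - 113) = ((29 - 1584) - 21090) - 1807/16 = (-1555 - 21090) - 1807/16 = -22645 - 1807/16 = -364127/16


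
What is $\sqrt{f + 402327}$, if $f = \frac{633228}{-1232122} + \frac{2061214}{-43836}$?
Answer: $\frac{\sqrt{73346119557389710075983666}}{13502824998} \approx 634.25$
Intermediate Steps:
$f = - \frac{641856324679}{13502824998}$ ($f = 633228 \left(- \frac{1}{1232122}\right) + 2061214 \left(- \frac{1}{43836}\right) = - \frac{316614}{616061} - \frac{1030607}{21918} = - \frac{641856324679}{13502824998} \approx -47.535$)
$\sqrt{f + 402327} = \sqrt{- \frac{641856324679}{13502824998} + 402327} = \sqrt{\frac{5431909216645667}{13502824998}} = \frac{\sqrt{73346119557389710075983666}}{13502824998}$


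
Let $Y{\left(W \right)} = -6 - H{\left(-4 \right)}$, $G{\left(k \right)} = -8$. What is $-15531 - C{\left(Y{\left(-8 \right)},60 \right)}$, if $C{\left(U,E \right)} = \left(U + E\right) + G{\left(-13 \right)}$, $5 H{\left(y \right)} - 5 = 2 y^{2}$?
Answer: $- \frac{77848}{5} \approx -15570.0$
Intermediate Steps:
$H{\left(y \right)} = 1 + \frac{2 y^{2}}{5}$
$Y{\left(W \right)} = - \frac{67}{5}$ ($Y{\left(W \right)} = -6 - \left(1 + \frac{2 \left(-4\right)^{2}}{5}\right) = -6 - \left(1 + \frac{2}{5} \cdot 16\right) = -6 - \left(1 + \frac{32}{5}\right) = -6 - \frac{37}{5} = - \frac{67}{5}$)
$C{\left(U,E \right)} = -8 + E + U$ ($C{\left(U,E \right)} = \left(U + E\right) - 8 = \left(E + U\right) - 8 = -8 + E + U$)
$-15531 - C{\left(Y{\left(-8 \right)},60 \right)} = -15531 - \left(-8 + 60 - \frac{67}{5}\right) = -15531 - \frac{193}{5} = - \frac{77848}{5}$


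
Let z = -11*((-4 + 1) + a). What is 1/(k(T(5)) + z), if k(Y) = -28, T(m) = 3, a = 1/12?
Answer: 12/49 ≈ 0.24490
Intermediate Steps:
a = 1/12 (a = 1*(1/12) = 1/12 ≈ 0.083333)
z = 385/12 (z = -11*((-4 + 1) + 1/12) = -11*(-3 + 1/12) = -11*(-35/12) = 385/12 ≈ 32.083)
1/(k(T(5)) + z) = 1/(-28 + 385/12) = 1/(49/12) = 12/49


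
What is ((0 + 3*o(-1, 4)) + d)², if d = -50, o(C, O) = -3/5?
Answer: 67081/25 ≈ 2683.2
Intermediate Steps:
o(C, O) = -⅗ (o(C, O) = -3*⅕ = -⅗)
((0 + 3*o(-1, 4)) + d)² = ((0 + 3*(-⅗)) - 50)² = ((0 - 9/5) - 50)² = (-9/5 - 50)² = (-259/5)² = 67081/25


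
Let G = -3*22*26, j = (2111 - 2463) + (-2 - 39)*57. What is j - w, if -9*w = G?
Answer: -8639/3 ≈ -2879.7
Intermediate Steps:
j = -2689 (j = -352 - 41*57 = -352 - 2337 = -2689)
G = -1716 (G = -66*26 = -1716)
w = 572/3 (w = -⅑*(-1716) = 572/3 ≈ 190.67)
j - w = -2689 - 1*572/3 = -2689 - 572/3 = -8639/3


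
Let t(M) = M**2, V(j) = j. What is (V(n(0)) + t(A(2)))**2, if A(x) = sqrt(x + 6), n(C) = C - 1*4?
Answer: 16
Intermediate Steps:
n(C) = -4 + C (n(C) = C - 4 = -4 + C)
A(x) = sqrt(6 + x)
(V(n(0)) + t(A(2)))**2 = ((-4 + 0) + (sqrt(6 + 2))**2)**2 = (-4 + (sqrt(8))**2)**2 = (-4 + (2*sqrt(2))**2)**2 = (-4 + 8)**2 = 4**2 = 16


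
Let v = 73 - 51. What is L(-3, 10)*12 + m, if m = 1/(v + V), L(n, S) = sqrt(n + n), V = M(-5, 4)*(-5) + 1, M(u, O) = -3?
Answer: 1/38 + 12*I*sqrt(6) ≈ 0.026316 + 29.394*I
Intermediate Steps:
V = 16 (V = -3*(-5) + 1 = 15 + 1 = 16)
v = 22
L(n, S) = sqrt(2)*sqrt(n) (L(n, S) = sqrt(2*n) = sqrt(2)*sqrt(n))
m = 1/38 (m = 1/(22 + 16) = 1/38 ≈ 0.026316)
L(-3, 10)*12 + m = (sqrt(2)*sqrt(-3))*12 + 1/38 = (sqrt(2)*(I*sqrt(3)))*12 + 1/38 = (I*sqrt(6))*12 + 1/38 = 12*I*sqrt(6) + 1/38 = 1/38 + 12*I*sqrt(6)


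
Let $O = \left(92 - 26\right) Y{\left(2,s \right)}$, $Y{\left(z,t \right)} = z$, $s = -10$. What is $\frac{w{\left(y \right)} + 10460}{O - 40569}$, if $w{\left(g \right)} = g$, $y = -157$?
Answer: $- \frac{10303}{40437} \approx -0.25479$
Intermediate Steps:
$O = 132$ ($O = \left(92 - 26\right) 2 = 66 \cdot 2 = 132$)
$\frac{w{\left(y \right)} + 10460}{O - 40569} = \frac{-157 + 10460}{132 - 40569} = \frac{10303}{-40437} = 10303 \left(- \frac{1}{40437}\right) = - \frac{10303}{40437}$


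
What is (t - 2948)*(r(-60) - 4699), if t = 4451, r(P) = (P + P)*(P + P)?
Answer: 14580603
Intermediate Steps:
r(P) = 4*P² (r(P) = (2*P)*(2*P) = 4*P²)
(t - 2948)*(r(-60) - 4699) = (4451 - 2948)*(4*(-60)² - 4699) = 1503*(4*3600 - 4699) = 1503*(14400 - 4699) = 1503*9701 = 14580603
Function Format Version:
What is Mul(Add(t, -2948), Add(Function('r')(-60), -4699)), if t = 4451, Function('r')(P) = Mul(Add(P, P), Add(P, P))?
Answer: 14580603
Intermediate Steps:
Function('r')(P) = Mul(4, Pow(P, 2)) (Function('r')(P) = Mul(Mul(2, P), Mul(2, P)) = Mul(4, Pow(P, 2)))
Mul(Add(t, -2948), Add(Function('r')(-60), -4699)) = Mul(Add(4451, -2948), Add(Mul(4, Pow(-60, 2)), -4699)) = Mul(1503, Add(Mul(4, 3600), -4699)) = Mul(1503, Add(14400, -4699)) = Mul(1503, 9701) = 14580603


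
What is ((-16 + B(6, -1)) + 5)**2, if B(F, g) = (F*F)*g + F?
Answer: 1681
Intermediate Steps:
B(F, g) = F + g*F**2 (B(F, g) = F**2*g + F = g*F**2 + F = F + g*F**2)
((-16 + B(6, -1)) + 5)**2 = ((-16 + 6*(1 + 6*(-1))) + 5)**2 = ((-16 + 6*(1 - 6)) + 5)**2 = ((-16 + 6*(-5)) + 5)**2 = ((-16 - 30) + 5)**2 = (-46 + 5)**2 = (-41)**2 = 1681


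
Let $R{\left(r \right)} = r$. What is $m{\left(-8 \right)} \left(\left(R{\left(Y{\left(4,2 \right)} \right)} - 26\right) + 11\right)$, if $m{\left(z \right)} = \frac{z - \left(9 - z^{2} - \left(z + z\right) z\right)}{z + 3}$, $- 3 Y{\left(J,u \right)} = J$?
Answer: $\frac{1715}{3} \approx 571.67$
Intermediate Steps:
$Y{\left(J,u \right)} = - \frac{J}{3}$
$m{\left(z \right)} = \frac{-9 + z + 3 z^{2}}{3 + z}$ ($m{\left(z \right)} = \frac{z - \left(9 - z^{2} - 2 z z\right)}{3 + z} = \frac{z + \left(\left(z^{2} + 2 z^{2}\right) - 9\right)}{3 + z} = \frac{z + \left(3 z^{2} - 9\right)}{3 + z} = \frac{z + \left(-9 + 3 z^{2}\right)}{3 + z} = \frac{-9 + z + 3 z^{2}}{3 + z}$)
$m{\left(-8 \right)} \left(\left(R{\left(Y{\left(4,2 \right)} \right)} - 26\right) + 11\right) = \frac{-9 - 8 + 3 \left(-8\right)^{2}}{3 - 8} \left(\left(\left(- \frac{1}{3}\right) 4 - 26\right) + 11\right) = \frac{-9 - 8 + 3 \cdot 64}{-5} \left(\left(- \frac{4}{3} - 26\right) + 11\right) = - \frac{-9 - 8 + 192}{5} \left(- \frac{82}{3} + 11\right) = \left(- \frac{1}{5}\right) 175 \left(- \frac{49}{3}\right) = \left(-35\right) \left(- \frac{49}{3}\right) = \frac{1715}{3}$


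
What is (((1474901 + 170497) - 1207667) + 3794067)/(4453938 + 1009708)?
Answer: 2115899/2731823 ≈ 0.77454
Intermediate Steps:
(((1474901 + 170497) - 1207667) + 3794067)/(4453938 + 1009708) = ((1645398 - 1207667) + 3794067)/5463646 = (437731 + 3794067)*(1/5463646) = 4231798*(1/5463646) = 2115899/2731823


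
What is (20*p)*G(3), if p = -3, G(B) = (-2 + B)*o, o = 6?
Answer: -360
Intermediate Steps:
G(B) = -12 + 6*B (G(B) = (-2 + B)*6 = -12 + 6*B)
(20*p)*G(3) = (20*(-3))*(-12 + 6*3) = -60*(-12 + 18) = -60*6 = -360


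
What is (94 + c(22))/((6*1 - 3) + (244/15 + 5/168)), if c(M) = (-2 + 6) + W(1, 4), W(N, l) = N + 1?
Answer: 28000/5403 ≈ 5.1823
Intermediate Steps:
W(N, l) = 1 + N
c(M) = 6 (c(M) = (-2 + 6) + (1 + 1) = 4 + 2 = 6)
(94 + c(22))/((6*1 - 3) + (244/15 + 5/168)) = (94 + 6)/((6*1 - 3) + (244/15 + 5/168)) = 100/((6 - 3) + (244*(1/15) + 5*(1/168))) = 100/(3 + (244/15 + 5/168)) = 100/(3 + 4563/280) = 100/(5403/280) = 100*(280/5403) = 28000/5403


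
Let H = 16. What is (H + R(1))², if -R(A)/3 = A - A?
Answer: 256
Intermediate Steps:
R(A) = 0 (R(A) = -3*(A - A) = -3*0 = 0)
(H + R(1))² = (16 + 0)² = 16² = 256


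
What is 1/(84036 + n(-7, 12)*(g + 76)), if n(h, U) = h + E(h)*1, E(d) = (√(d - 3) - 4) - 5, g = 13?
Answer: 41306/3412410877 - 89*I*√10/6824821754 ≈ 1.2105e-5 - 4.1238e-8*I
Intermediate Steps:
E(d) = -9 + √(-3 + d) (E(d) = (√(-3 + d) - 4) - 5 = (-4 + √(-3 + d)) - 5 = -9 + √(-3 + d))
n(h, U) = -9 + h + √(-3 + h) (n(h, U) = h + (-9 + √(-3 + h))*1 = h + (-9 + √(-3 + h)) = -9 + h + √(-3 + h))
1/(84036 + n(-7, 12)*(g + 76)) = 1/(84036 + (-9 - 7 + √(-3 - 7))*(13 + 76)) = 1/(84036 + (-9 - 7 + √(-10))*89) = 1/(84036 + (-9 - 7 + I*√10)*89) = 1/(84036 + (-16 + I*√10)*89) = 1/(84036 + (-1424 + 89*I*√10)) = 1/(82612 + 89*I*√10)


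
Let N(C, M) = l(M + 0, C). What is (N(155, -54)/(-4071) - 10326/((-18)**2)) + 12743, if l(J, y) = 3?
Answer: 931446103/73278 ≈ 12711.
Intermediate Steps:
N(C, M) = 3
(N(155, -54)/(-4071) - 10326/((-18)**2)) + 12743 = (3/(-4071) - 10326/((-18)**2)) + 12743 = (3*(-1/4071) - 10326/324) + 12743 = (-1/1357 - 10326*1/324) + 12743 = (-1/1357 - 1721/54) + 12743 = -2335451/73278 + 12743 = 931446103/73278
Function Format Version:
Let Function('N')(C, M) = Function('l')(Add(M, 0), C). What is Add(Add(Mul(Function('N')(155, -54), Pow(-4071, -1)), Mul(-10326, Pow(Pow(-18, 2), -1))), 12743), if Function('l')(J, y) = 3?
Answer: Rational(931446103, 73278) ≈ 12711.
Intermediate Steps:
Function('N')(C, M) = 3
Add(Add(Mul(Function('N')(155, -54), Pow(-4071, -1)), Mul(-10326, Pow(Pow(-18, 2), -1))), 12743) = Add(Add(Mul(3, Pow(-4071, -1)), Mul(-10326, Pow(Pow(-18, 2), -1))), 12743) = Add(Add(Mul(3, Rational(-1, 4071)), Mul(-10326, Pow(324, -1))), 12743) = Add(Add(Rational(-1, 1357), Mul(-10326, Rational(1, 324))), 12743) = Add(Add(Rational(-1, 1357), Rational(-1721, 54)), 12743) = Add(Rational(-2335451, 73278), 12743) = Rational(931446103, 73278)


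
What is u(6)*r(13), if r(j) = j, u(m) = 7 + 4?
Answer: 143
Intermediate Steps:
u(m) = 11
u(6)*r(13) = 11*13 = 143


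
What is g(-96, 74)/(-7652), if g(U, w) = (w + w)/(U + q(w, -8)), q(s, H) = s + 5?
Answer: 37/32521 ≈ 0.0011377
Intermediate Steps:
q(s, H) = 5 + s
g(U, w) = 2*w/(5 + U + w) (g(U, w) = (w + w)/(U + (5 + w)) = (2*w)/(5 + U + w) = 2*w/(5 + U + w))
g(-96, 74)/(-7652) = (2*74/(5 - 96 + 74))/(-7652) = (2*74/(-17))*(-1/7652) = (2*74*(-1/17))*(-1/7652) = -148/17*(-1/7652) = 37/32521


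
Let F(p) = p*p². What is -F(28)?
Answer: -21952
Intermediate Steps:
F(p) = p³
-F(28) = -1*28³ = -1*21952 = -21952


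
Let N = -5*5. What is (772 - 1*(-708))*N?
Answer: -37000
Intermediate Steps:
N = -25
(772 - 1*(-708))*N = (772 - 1*(-708))*(-25) = (772 + 708)*(-25) = 1480*(-25) = -37000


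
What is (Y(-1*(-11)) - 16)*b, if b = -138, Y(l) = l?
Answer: 690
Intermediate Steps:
(Y(-1*(-11)) - 16)*b = (-1*(-11) - 16)*(-138) = (11 - 16)*(-138) = -5*(-138) = 690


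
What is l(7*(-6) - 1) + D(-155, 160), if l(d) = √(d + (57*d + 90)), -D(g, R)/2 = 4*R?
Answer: -1280 + 2*I*√601 ≈ -1280.0 + 49.031*I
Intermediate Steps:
D(g, R) = -8*R
l(d) = √(90 + 58*d) (l(d) = √(d + (90 + 57*d)) = √(90 + 58*d))
l(7*(-6) - 1) + D(-155, 160) = √(90 + 58*(7*(-6) - 1)) - 8*160 = √(90 + 58*(-42 - 1)) - 1280 = √(90 + 58*(-43)) - 1280 = √(90 - 2494) - 1280 = √(-2404) - 1280 = 2*I*√601 - 1280 = -1280 + 2*I*√601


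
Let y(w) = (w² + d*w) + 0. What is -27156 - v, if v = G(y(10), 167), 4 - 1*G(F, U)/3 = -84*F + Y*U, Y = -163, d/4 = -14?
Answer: 7089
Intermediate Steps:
d = -56 (d = 4*(-14) = -56)
y(w) = w² - 56*w (y(w) = (w² - 56*w) + 0 = w² - 56*w)
G(F, U) = 12 + 252*F + 489*U (G(F, U) = 12 - 3*(-84*F - 163*U) = 12 - 3*(-163*U - 84*F) = 12 + (252*F + 489*U) = 12 + 252*F + 489*U)
v = -34245 (v = 12 + 252*(10*(-56 + 10)) + 489*167 = 12 + 252*(10*(-46)) + 81663 = 12 + 252*(-460) + 81663 = 12 - 115920 + 81663 = -34245)
-27156 - v = -27156 - 1*(-34245) = -27156 + 34245 = 7089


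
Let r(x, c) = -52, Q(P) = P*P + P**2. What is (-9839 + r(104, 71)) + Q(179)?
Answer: 54191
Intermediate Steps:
Q(P) = 2*P**2 (Q(P) = P**2 + P**2 = 2*P**2)
(-9839 + r(104, 71)) + Q(179) = (-9839 - 52) + 2*179**2 = -9891 + 2*32041 = -9891 + 64082 = 54191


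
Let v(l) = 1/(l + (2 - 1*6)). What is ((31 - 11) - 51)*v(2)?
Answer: 31/2 ≈ 15.500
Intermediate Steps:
v(l) = 1/(-4 + l) (v(l) = 1/(l + (2 - 6)) = 1/(l - 4) = 1/(-4 + l))
((31 - 11) - 51)*v(2) = ((31 - 11) - 51)/(-4 + 2) = (20 - 51)/(-2) = -31*(-½) = 31/2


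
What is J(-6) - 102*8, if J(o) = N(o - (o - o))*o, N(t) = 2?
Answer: -828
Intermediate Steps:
J(o) = 2*o
J(-6) - 102*8 = 2*(-6) - 102*8 = -12 - 816 = -828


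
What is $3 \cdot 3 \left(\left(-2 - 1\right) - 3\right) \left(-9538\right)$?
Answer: $515052$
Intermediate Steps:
$3 \cdot 3 \left(\left(-2 - 1\right) - 3\right) \left(-9538\right) = 9 \left(-3 - 3\right) \left(-9538\right) = 9 \left(-6\right) \left(-9538\right) = \left(-54\right) \left(-9538\right) = 515052$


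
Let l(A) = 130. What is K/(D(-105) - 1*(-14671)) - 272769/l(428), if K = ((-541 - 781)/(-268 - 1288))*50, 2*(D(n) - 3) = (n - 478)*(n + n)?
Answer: -8052362675099/3837706730 ≈ -2098.2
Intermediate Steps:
D(n) = 3 + n*(-478 + n) (D(n) = 3 + ((n - 478)*(n + n))/2 = 3 + ((-478 + n)*(2*n))/2 = 3 + (2*n*(-478 + n))/2 = 3 + n*(-478 + n))
K = 16525/389 (K = -1322/(-1556)*50 = -1322*(-1/1556)*50 = (661/778)*50 = 16525/389 ≈ 42.481)
K/(D(-105) - 1*(-14671)) - 272769/l(428) = 16525/(389*((3 + (-105)**2 - 478*(-105)) - 1*(-14671))) - 272769/130 = 16525/(389*((3 + 11025 + 50190) + 14671)) - 272769*1/130 = 16525/(389*(61218 + 14671)) - 272769/130 = (16525/389)/75889 - 272769/130 = (16525/389)*(1/75889) - 272769/130 = 16525/29520821 - 272769/130 = -8052362675099/3837706730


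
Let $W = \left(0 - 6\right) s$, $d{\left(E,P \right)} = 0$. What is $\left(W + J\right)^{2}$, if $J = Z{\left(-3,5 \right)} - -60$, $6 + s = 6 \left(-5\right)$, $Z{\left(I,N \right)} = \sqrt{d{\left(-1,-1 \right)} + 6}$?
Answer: $\left(276 + \sqrt{6}\right)^{2} \approx 77534.0$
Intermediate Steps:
$Z{\left(I,N \right)} = \sqrt{6}$ ($Z{\left(I,N \right)} = \sqrt{0 + 6} = \sqrt{6}$)
$s = -36$ ($s = -6 + 6 \left(-5\right) = -6 - 30 = -36$)
$J = 60 + \sqrt{6}$ ($J = \sqrt{6} - -60 = \sqrt{6} + 60 = 60 + \sqrt{6} \approx 62.449$)
$W = 216$ ($W = \left(0 - 6\right) \left(-36\right) = \left(-6\right) \left(-36\right) = 216$)
$\left(W + J\right)^{2} = \left(216 + \left(60 + \sqrt{6}\right)\right)^{2} = \left(276 + \sqrt{6}\right)^{2}$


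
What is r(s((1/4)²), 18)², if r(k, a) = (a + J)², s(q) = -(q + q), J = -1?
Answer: 83521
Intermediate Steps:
s(q) = -2*q
r(k, a) = (-1 + a)² (r(k, a) = (a - 1)² = (-1 + a)²)
r(s((1/4)²), 18)² = ((-1 + 18)²)² = (17²)² = 289² = 83521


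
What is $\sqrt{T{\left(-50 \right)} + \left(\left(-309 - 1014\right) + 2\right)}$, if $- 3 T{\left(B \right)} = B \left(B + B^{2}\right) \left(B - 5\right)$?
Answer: $\frac{i \sqrt{20224389}}{3} \approx 1499.1 i$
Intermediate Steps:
$T{\left(B \right)} = - \frac{B \left(-5 + B\right) \left(B + B^{2}\right)}{3}$ ($T{\left(B \right)} = - \frac{B \left(B + B^{2}\right) \left(B - 5\right)}{3} = - \frac{B \left(B + B^{2}\right) \left(-5 + B\right)}{3} = - \frac{B \left(-5 + B\right) \left(B + B^{2}\right)}{3}$)
$\sqrt{T{\left(-50 \right)} + \left(\left(-309 - 1014\right) + 2\right)} = \sqrt{\frac{\left(-50\right)^{2} \left(5 - \left(-50\right)^{2} + 4 \left(-50\right)\right)}{3} + \left(\left(-309 - 1014\right) + 2\right)} = \sqrt{\frac{1}{3} \cdot 2500 \left(5 - 2500 - 200\right) + \left(-1323 + 2\right)} = \sqrt{\frac{1}{3} \cdot 2500 \left(5 - 2500 - 200\right) - 1321} = \sqrt{\frac{1}{3} \cdot 2500 \left(-2695\right) - 1321} = \sqrt{- \frac{6737500}{3} - 1321} = \sqrt{- \frac{6741463}{3}} = \frac{i \sqrt{20224389}}{3}$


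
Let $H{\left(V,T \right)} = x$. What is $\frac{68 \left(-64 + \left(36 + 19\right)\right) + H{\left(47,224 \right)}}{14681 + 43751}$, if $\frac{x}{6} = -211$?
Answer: $- \frac{939}{29216} \approx -0.03214$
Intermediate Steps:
$x = -1266$ ($x = 6 \left(-211\right) = -1266$)
$H{\left(V,T \right)} = -1266$
$\frac{68 \left(-64 + \left(36 + 19\right)\right) + H{\left(47,224 \right)}}{14681 + 43751} = \frac{68 \left(-64 + \left(36 + 19\right)\right) - 1266}{14681 + 43751} = \frac{68 \left(-64 + 55\right) - 1266}{58432} = \left(68 \left(-9\right) - 1266\right) \frac{1}{58432} = \left(-612 - 1266\right) \frac{1}{58432} = \left(-1878\right) \frac{1}{58432} = - \frac{939}{29216}$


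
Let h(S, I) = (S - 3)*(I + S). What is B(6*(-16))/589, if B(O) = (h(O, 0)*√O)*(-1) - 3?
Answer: -3/589 - 38016*I*√6/589 ≈ -0.0050934 - 158.1*I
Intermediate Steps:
h(S, I) = (-3 + S)*(I + S)
B(O) = -3 - √O*(O² - 3*O) (B(O) = ((O² - 3*0 - 3*O + 0*O)*√O)*(-1) - 3 = ((O² + 0 - 3*O + 0)*√O)*(-1) - 3 = ((O² - 3*O)*√O)*(-1) - 3 = (√O*(O² - 3*O))*(-1) - 3 = -√O*(O² - 3*O) - 3 = -3 - √O*(O² - 3*O))
B(6*(-16))/589 = (-3 + (6*(-16))^(3/2)*(3 - 6*(-16)))/589 = (-3 + (-96)^(3/2)*(3 - 1*(-96)))*(1/589) = (-3 + (-384*I*√6)*(3 + 96))*(1/589) = (-3 - 384*I*√6*99)*(1/589) = (-3 - 38016*I*√6)*(1/589) = -3/589 - 38016*I*√6/589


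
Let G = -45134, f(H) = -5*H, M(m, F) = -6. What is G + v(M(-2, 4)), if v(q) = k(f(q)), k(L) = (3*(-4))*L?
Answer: -45494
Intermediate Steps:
k(L) = -12*L
v(q) = 60*q (v(q) = -(-60)*q = 60*q)
G + v(M(-2, 4)) = -45134 + 60*(-6) = -45134 - 360 = -45494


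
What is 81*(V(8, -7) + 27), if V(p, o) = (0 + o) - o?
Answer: 2187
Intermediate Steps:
V(p, o) = 0 (V(p, o) = o - o = 0)
81*(V(8, -7) + 27) = 81*(0 + 27) = 81*27 = 2187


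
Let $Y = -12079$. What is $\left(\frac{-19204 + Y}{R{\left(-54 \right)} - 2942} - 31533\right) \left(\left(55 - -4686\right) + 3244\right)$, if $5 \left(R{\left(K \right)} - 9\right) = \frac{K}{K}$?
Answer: $- \frac{3691014323545}{14664} \approx -2.5171 \cdot 10^{8}$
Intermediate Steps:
$R{\left(K \right)} = \frac{46}{5}$ ($R{\left(K \right)} = 9 + \frac{K \frac{1}{K}}{5} = 9 + \frac{1}{5} \cdot 1 = 9 + \frac{1}{5} = \frac{46}{5}$)
$\left(\frac{-19204 + Y}{R{\left(-54 \right)} - 2942} - 31533\right) \left(\left(55 - -4686\right) + 3244\right) = \left(\frac{-19204 - 12079}{\frac{46}{5} - 2942} - 31533\right) \left(\left(55 - -4686\right) + 3244\right) = \left(- \frac{31283}{- \frac{14664}{5}} - 31533\right) \left(\left(55 + 4686\right) + 3244\right) = \left(\left(-31283\right) \left(- \frac{5}{14664}\right) - 31533\right) \left(4741 + 3244\right) = \left(\frac{156415}{14664} - 31533\right) 7985 = \left(- \frac{462243497}{14664}\right) 7985 = - \frac{3691014323545}{14664}$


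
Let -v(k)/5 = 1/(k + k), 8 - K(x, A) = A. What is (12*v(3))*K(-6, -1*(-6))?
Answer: -20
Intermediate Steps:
K(x, A) = 8 - A
v(k) = -5/(2*k) (v(k) = -5/(k + k) = -5*1/(2*k) = -5/(2*k))
(12*v(3))*K(-6, -1*(-6)) = (12*(-5/2/3))*(8 - (-1)*(-6)) = (12*(-5/2*⅓))*(8 - 1*6) = (12*(-⅚))*(8 - 6) = -10*2 = -20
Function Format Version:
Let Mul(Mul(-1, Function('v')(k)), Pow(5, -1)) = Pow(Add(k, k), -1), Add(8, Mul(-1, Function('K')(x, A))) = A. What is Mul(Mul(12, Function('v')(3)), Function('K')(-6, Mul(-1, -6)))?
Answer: -20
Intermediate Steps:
Function('K')(x, A) = Add(8, Mul(-1, A))
Function('v')(k) = Mul(Rational(-5, 2), Pow(k, -1)) (Function('v')(k) = Mul(-5, Pow(Add(k, k), -1)) = Mul(-5, Pow(Mul(2, k), -1)) = Mul(-5, Mul(Rational(1, 2), Pow(k, -1))) = Mul(Rational(-5, 2), Pow(k, -1)))
Mul(Mul(12, Function('v')(3)), Function('K')(-6, Mul(-1, -6))) = Mul(Mul(12, Mul(Rational(-5, 2), Pow(3, -1))), Add(8, Mul(-1, Mul(-1, -6)))) = Mul(Mul(12, Mul(Rational(-5, 2), Rational(1, 3))), Add(8, Mul(-1, 6))) = Mul(Mul(12, Rational(-5, 6)), Add(8, -6)) = Mul(-10, 2) = -20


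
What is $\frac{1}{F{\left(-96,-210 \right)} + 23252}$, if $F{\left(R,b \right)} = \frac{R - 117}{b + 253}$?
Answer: $\frac{43}{999623} \approx 4.3016 \cdot 10^{-5}$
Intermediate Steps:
$F{\left(R,b \right)} = \frac{-117 + R}{253 + b}$
$\frac{1}{F{\left(-96,-210 \right)} + 23252} = \frac{1}{\frac{-117 - 96}{253 - 210} + 23252} = \frac{1}{\frac{1}{43} \left(-213\right) + 23252} = \frac{1}{- \frac{213}{43} + 23252} = \frac{1}{\frac{999623}{43}} = \frac{43}{999623}$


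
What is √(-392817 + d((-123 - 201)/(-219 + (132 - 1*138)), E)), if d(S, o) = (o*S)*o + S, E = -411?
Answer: I*√3739233/5 ≈ 386.74*I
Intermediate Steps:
d(S, o) = S + S*o² (d(S, o) = (S*o)*o + S = S*o² + S = S + S*o²)
√(-392817 + d((-123 - 201)/(-219 + (132 - 1*138)), E)) = √(-392817 + ((-123 - 201)/(-219 + (132 - 1*138)))*(1 + (-411)²)) = √(-392817 + (-324/(-219 + (132 - 138)))*(1 + 168921)) = √(-392817 - 324/(-219 - 6)*168922) = √(-392817 - 324/(-225)*168922) = √(-392817 - 324*(-1/225)*168922) = √(-392817 + (36/25)*168922) = √(-392817 + 6081192/25) = √(-3739233/25) = I*√3739233/5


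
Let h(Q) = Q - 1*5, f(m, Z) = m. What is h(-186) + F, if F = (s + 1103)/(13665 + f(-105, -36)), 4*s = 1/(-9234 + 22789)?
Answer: -46789275513/245074400 ≈ -190.92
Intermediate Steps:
h(Q) = -5 + Q (h(Q) = Q - 5 = -5 + Q)
s = 1/54220 (s = 1/(4*(-9234 + 22789)) = (¼)/13555 = (¼)*(1/13555) = 1/54220 ≈ 1.8443e-5)
F = 19934887/245074400 (F = (1/54220 + 1103)/(13665 - 105) = (59804661/54220)/13560 = (59804661/54220)*(1/13560) = 19934887/245074400 ≈ 0.081342)
h(-186) + F = (-5 - 186) + 19934887/245074400 = -191 + 19934887/245074400 = -46789275513/245074400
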